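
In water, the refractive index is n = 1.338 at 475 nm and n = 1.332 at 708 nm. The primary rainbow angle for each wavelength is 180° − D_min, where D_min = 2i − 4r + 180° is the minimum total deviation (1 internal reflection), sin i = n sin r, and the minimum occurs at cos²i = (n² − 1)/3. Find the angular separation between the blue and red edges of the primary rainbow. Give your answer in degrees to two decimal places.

0.87°

At 475 nm (n = 1.338): cos²i = 0.26341 → i = 59.120°, r = 39.899°, D_min = 138.643°, rainbow angle = 41.357°.
At 708 nm (n = 1.332): cos²i = 0.25807 → i = 59.469°, r = 40.290°, D_min = 137.776°, rainbow angle = 42.224°.
Angular width = |41.357° − 42.224°| = 0.867°.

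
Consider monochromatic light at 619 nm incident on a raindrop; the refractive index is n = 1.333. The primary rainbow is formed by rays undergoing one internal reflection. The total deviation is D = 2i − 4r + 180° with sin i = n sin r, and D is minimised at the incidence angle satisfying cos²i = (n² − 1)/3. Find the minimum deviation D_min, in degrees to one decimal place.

cos²i = (1.77689 − 1)/3 = 0.25896; i = arccos(0.50888) = 59.410°.
sin r = sin 59.410°/1.333 = 0.64579; r = 40.225°.
D_min = 2·59.410° − 4·40.225° + 180° = 137.922°.

137.9°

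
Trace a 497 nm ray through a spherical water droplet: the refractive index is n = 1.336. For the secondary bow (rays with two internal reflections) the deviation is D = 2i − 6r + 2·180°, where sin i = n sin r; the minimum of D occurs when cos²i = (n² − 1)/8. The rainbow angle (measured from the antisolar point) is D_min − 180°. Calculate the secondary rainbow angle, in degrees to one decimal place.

cos²i = (1.78490 − 1)/8 = 0.09811; i = arccos(0.31323) = 71.746°.
sin r = sin 71.746°/1.336 = 0.71084; r = 45.303°.
D_min = 2·71.746° − 6·45.303° + 360° = 231.674°.
Rainbow angle = D_min − 180° = 51.674°.

51.7°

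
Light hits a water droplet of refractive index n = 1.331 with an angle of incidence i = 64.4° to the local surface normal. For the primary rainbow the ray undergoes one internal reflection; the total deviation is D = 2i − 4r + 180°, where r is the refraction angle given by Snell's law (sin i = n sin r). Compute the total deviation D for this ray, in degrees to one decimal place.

sin r = sin 64.4° / 1.331 = 0.9018/1.331 = 0.6776; r = 42.65°.
D = 2·64.4° − 4·42.65° + 180° = 128.80° − 170.61° + 180° = 138.19°.

138.2°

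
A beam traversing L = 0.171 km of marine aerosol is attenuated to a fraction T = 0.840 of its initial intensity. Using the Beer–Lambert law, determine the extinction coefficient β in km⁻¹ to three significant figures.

Beer–Lambert: T = exp(−βL) ⇒ β = −ln(T)/L = −ln(0.840)/0.171 = 0.1744/0.171 = 1.02 km⁻¹.

1.02 km⁻¹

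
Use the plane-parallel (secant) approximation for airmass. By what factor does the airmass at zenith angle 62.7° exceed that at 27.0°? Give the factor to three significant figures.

X(62.7°)/X(27.0°) = sec 62.7° / sec 27.0° = cos 27.0° / cos 62.7° = 0.8910/0.4586 = 1.9427.

1.94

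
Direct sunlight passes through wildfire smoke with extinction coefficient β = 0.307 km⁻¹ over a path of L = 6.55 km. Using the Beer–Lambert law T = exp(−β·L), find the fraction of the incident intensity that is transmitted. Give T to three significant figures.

τ = β·L = 0.307 × 6.55 = 2.0109.
T = exp(−2.0109) = 0.1339.

0.134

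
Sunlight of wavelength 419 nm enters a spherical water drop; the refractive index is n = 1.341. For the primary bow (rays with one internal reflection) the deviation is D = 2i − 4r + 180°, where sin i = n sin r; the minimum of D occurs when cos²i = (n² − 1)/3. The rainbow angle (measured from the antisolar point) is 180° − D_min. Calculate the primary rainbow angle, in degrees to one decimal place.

40.9°

cos²i = (1.79828 − 1)/3 = 0.26609; i = arccos(0.51584) = 58.946°.
sin r = sin 58.946°/1.341 = 0.63884; r = 39.705°.
D_min = 2·58.946° − 4·39.705° + 180° = 139.071°.
Rainbow angle = 180° − D_min = 40.929°.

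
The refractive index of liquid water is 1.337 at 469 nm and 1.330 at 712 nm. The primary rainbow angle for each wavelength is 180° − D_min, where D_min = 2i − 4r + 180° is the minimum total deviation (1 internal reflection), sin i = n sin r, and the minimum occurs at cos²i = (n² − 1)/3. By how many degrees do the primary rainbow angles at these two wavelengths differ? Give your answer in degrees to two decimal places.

1.02°

At 469 nm (n = 1.337): cos²i = 0.26252 → i = 59.178°, r = 39.964°, D_min = 138.500°, rainbow angle = 41.500°.
At 712 nm (n = 1.330): cos²i = 0.25630 → i = 59.585°, r = 40.422°, D_min = 137.484°, rainbow angle = 42.516°.
Angular width = |41.500° − 42.516°| = 1.016°.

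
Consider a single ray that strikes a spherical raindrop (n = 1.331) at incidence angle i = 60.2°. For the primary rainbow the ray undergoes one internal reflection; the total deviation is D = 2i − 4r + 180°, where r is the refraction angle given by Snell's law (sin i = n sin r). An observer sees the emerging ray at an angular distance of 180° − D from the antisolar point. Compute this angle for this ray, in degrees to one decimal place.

42.4°

sin r = sin 60.2° / 1.331 = 0.8678/1.331 = 0.6520; r = 40.69°.
D = 2·60.2° − 4·40.69° + 180° = 120.40° − 162.76° + 180° = 137.64°.
Angle from antisolar point = 180° − D = 42.36°.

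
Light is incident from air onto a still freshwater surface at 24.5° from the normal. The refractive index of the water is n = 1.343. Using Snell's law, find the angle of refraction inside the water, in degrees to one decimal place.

Snell: sin θ_r = sin θ_i / n = sin 24.5° / 1.343 = 0.4147 / 1.343 = 0.3088.
θ_r = arcsin(0.3088) = 17.99°.

18.0°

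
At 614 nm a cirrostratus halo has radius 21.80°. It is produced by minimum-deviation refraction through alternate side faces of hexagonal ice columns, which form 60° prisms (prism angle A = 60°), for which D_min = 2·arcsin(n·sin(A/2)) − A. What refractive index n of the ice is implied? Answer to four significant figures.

Rearranging: n = sin((D_min + A)/2) / sin(A/2).
(D_min + A)/2 = (21.80° + 60°)/2 = 40.900°.
n = sin 40.900° / sin 30° = 0.6547 / 0.5000 = 1.3095.

1.309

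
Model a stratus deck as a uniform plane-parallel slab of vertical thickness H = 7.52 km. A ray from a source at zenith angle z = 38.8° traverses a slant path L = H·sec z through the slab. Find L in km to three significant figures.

sec z = 1/cos 38.8° = 1.2831.
L = 7.52 × 1.2831 = 9.649 km.

9.65 km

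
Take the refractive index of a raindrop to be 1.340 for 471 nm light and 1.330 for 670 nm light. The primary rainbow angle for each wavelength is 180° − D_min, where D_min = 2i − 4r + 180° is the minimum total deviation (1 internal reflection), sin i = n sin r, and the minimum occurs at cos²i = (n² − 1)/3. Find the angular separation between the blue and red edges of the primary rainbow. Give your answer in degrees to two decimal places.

1.45°

At 471 nm (n = 1.340): cos²i = 0.26520 → i = 59.004°, r = 39.770°, D_min = 138.929°, rainbow angle = 41.071°.
At 670 nm (n = 1.330): cos²i = 0.25630 → i = 59.585°, r = 40.422°, D_min = 137.484°, rainbow angle = 42.516°.
Angular width = |41.071° − 42.516°| = 1.445°.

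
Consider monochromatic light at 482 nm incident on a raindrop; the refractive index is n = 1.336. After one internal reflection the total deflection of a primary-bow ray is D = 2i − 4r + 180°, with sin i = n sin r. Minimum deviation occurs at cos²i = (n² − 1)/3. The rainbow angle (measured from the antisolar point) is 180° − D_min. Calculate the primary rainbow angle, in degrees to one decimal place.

41.6°

cos²i = (1.78490 − 1)/3 = 0.26163; i = arccos(0.51150) = 59.236°.
sin r = sin 59.236°/1.336 = 0.64318; r = 40.029°.
D_min = 2·59.236° − 4·40.029° + 180° = 138.356°.
Rainbow angle = 180° − D_min = 41.644°.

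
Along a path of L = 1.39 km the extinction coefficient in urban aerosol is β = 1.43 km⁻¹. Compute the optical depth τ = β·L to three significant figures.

τ = β·L = 1.43 × 1.39 = 1.9877.

1.99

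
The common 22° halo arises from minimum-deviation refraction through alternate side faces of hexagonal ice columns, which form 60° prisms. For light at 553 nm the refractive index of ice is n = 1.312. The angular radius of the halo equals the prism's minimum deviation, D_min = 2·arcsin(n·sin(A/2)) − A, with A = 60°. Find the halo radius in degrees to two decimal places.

n·sin(A/2) = 1.312 × sin 30° = 1.312 × 0.5000 = 0.6560.
D_min = 2·arcsin(0.6560) − 60° = 2 × 40.996° − 60° = 21.991°.

21.99°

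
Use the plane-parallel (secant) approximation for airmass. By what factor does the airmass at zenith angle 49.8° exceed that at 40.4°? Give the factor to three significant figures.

1.18

X(49.8°)/X(40.4°) = sec 49.8° / sec 40.4° = cos 40.4° / cos 49.8° = 0.7615/0.6455 = 1.1798.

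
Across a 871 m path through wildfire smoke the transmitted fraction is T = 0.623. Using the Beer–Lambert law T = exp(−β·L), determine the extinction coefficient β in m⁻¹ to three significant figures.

Beer–Lambert: T = exp(−βL) ⇒ β = −ln(T)/L = −ln(0.623)/871 = 0.4732/871 = 0.0005433 m⁻¹.

0.000543 m⁻¹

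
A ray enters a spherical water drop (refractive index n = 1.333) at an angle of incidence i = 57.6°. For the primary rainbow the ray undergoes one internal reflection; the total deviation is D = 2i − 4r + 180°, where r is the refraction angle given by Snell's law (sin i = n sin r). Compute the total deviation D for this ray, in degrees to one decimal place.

sin r = sin 57.6° / 1.333 = 0.8443/1.333 = 0.6334; r = 39.30°.
D = 2·57.6° − 4·39.30° + 180° = 115.20° − 157.21° + 180° = 137.99°.

138.0°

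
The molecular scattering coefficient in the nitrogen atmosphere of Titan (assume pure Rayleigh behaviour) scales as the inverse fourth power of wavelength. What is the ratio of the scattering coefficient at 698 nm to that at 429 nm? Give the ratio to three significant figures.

0.143

Rayleigh scattering ∝ λ⁻⁴, so the ratio of coefficients is the inverse fourth power of the wavelength ratio.
σ(698)/σ(429) = (429/698)⁴ = (0.6146)⁴ = 0.1427.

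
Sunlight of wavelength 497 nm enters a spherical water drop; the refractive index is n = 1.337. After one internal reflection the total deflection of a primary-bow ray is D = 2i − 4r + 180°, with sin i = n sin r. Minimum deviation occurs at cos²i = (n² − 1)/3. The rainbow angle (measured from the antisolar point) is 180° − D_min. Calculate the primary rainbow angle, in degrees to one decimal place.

41.5°

cos²i = (1.78757 − 1)/3 = 0.26252; i = arccos(0.51237) = 59.178°.
sin r = sin 59.178°/1.337 = 0.64231; r = 39.964°.
D_min = 2·59.178° − 4·39.964° + 180° = 138.500°.
Rainbow angle = 180° − D_min = 41.500°.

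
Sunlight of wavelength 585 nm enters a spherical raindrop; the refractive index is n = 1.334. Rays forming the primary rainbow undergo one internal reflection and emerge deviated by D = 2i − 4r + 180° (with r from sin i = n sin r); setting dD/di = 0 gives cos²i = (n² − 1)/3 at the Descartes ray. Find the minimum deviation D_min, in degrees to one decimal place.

138.1°

cos²i = (1.77956 − 1)/3 = 0.25985; i = arccos(0.50976) = 59.352°.
sin r = sin 59.352°/1.334 = 0.64492; r = 40.159°.
D_min = 2·59.352° − 4·40.159° + 180° = 138.067°.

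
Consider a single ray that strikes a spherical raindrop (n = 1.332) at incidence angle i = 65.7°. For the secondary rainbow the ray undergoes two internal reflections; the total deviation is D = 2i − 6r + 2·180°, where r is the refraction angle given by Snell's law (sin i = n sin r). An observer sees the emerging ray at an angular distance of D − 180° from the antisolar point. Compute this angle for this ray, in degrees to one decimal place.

52.3°

sin r = sin 65.7° / 1.332 = 0.9114/1.332 = 0.6842; r = 43.18°.
D = 2·65.7° − 6·43.18° + 2·180° = 131.40° − 259.05° + 360° = 232.35°.
Angle from antisolar point = D − 180° = 52.35°.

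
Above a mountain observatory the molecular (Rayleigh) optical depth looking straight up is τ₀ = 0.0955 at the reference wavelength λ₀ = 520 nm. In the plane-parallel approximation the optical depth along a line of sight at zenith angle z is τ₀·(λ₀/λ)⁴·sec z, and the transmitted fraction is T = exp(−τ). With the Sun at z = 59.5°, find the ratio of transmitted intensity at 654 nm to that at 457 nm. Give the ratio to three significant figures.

1.27

Airmass: sec 59.5° = 1.9703.
τ(654 nm) = 0.0955 × (520/654)⁴ × 1.9703 = 0.0955 × 0.3997 × 1.9703 = 0.0752.
τ(457 nm) = 0.0955 × (520/457)⁴ × 1.9703 = 0.0955 × 1.6763 × 1.9703 = 0.3154.
T(654)/T(457) = exp(τ_B − τ_A) = exp(0.2402) = 1.2715.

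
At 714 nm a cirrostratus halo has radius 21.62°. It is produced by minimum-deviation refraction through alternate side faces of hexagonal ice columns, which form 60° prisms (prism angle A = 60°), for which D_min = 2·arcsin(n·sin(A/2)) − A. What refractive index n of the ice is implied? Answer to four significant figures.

1.307

Rearranging: n = sin((D_min + A)/2) / sin(A/2).
(D_min + A)/2 = (21.62° + 60°)/2 = 40.810°.
n = sin 40.810° / sin 30° = 0.6536 / 0.5000 = 1.3071.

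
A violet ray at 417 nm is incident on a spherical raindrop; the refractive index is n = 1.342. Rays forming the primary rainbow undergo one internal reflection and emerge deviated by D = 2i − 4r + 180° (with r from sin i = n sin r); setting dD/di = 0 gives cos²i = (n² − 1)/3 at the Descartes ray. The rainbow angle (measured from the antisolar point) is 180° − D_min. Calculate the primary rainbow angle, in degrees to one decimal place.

40.8°

cos²i = (1.80096 − 1)/3 = 0.26699; i = arccos(0.51671) = 58.888°.
sin r = sin 58.888°/1.342 = 0.63797; r = 39.641°.
D_min = 2·58.888° − 4·39.641° + 180° = 139.213°.
Rainbow angle = 180° − D_min = 40.787°.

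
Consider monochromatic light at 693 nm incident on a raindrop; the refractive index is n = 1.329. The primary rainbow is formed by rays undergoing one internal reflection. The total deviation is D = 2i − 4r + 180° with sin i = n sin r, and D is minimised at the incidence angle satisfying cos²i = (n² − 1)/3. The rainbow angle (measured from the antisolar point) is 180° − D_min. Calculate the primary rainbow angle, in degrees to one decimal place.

42.7°

cos²i = (1.76624 − 1)/3 = 0.25541; i = arccos(0.50538) = 59.643°.
sin r = sin 59.643°/1.329 = 0.64928; r = 40.487°.
D_min = 2·59.643° − 4·40.487° + 180° = 137.337°.
Rainbow angle = 180° − D_min = 42.663°.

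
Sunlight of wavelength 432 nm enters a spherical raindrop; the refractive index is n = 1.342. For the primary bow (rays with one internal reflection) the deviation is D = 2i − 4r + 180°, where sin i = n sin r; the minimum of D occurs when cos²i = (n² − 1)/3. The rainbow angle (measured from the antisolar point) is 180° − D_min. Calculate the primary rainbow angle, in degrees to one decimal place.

cos²i = (1.80096 − 1)/3 = 0.26699; i = arccos(0.51671) = 58.888°.
sin r = sin 58.888°/1.342 = 0.63797; r = 39.641°.
D_min = 2·58.888° − 4·39.641° + 180° = 139.213°.
Rainbow angle = 180° − D_min = 40.787°.

40.8°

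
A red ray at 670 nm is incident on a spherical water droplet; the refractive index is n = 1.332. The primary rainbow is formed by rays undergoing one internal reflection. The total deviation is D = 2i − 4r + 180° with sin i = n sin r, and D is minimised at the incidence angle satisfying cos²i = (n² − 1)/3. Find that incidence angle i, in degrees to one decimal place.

cos²i = (1.332² − 1)/3 = (1.77422 − 1)/3 = 0.25807.
cos i = 0.50801, so i = 59.469°.

59.5°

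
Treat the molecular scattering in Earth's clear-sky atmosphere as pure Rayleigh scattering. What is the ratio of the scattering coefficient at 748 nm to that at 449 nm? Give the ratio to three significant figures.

0.130

Rayleigh scattering ∝ λ⁻⁴, so the ratio of coefficients is the inverse fourth power of the wavelength ratio.
σ(748)/σ(449) = (449/748)⁴ = (0.6003)⁴ = 0.1298.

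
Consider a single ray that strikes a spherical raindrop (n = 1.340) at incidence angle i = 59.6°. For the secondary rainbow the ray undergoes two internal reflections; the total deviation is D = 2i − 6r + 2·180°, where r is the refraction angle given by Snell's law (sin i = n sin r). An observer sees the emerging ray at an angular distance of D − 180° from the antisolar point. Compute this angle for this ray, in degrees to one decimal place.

58.8°

sin r = sin 59.6° / 1.340 = 0.8625/1.340 = 0.6437; r = 40.07°.
D = 2·59.6° − 6·40.07° + 2·180° = 119.20° − 240.39° + 360° = 238.81°.
Angle from antisolar point = D − 180° = 58.81°.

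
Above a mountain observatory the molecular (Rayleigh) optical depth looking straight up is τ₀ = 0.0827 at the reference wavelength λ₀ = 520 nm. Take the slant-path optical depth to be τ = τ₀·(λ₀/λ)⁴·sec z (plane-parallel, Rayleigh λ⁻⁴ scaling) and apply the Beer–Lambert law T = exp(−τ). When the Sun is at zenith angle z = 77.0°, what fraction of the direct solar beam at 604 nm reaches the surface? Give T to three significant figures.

sec 77.0° = 4.4454.
τ = 0.0827 × (520/604)⁴ × 4.4454 = 0.0827 × 0.5494 × 4.4454 = 0.2020.
T = exp(−0.2020) = 0.8171.

0.817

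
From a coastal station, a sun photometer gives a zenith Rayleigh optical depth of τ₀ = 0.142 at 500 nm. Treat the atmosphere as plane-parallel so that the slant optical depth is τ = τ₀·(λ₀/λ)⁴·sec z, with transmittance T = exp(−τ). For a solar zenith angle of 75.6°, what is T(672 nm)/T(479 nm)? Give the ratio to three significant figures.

Airmass: sec 75.6° = 4.0211.
τ(672 nm) = 0.142 × (500/672)⁴ × 4.0211 = 0.142 × 0.3065 × 4.0211 = 0.1750.
τ(479 nm) = 0.142 × (500/479)⁴ × 4.0211 = 0.142 × 1.1872 × 4.0211 = 0.6779.
T(672)/T(479) = exp(τ_B − τ_A) = exp(0.5029) = 1.6535.

1.65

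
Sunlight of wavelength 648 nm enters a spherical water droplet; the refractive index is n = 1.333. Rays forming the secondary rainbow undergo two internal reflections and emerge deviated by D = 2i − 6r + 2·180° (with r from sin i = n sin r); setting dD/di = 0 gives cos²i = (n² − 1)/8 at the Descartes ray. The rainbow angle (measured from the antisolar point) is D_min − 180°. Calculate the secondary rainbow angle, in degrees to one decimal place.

cos²i = (1.77689 − 1)/8 = 0.09711; i = arccos(0.31163) = 71.843°.
sin r = sin 71.843°/1.333 = 0.71283; r = 45.466°.
D_min = 2·71.843° − 6·45.466° + 360° = 230.891°.
Rainbow angle = D_min − 180° = 50.891°.

50.9°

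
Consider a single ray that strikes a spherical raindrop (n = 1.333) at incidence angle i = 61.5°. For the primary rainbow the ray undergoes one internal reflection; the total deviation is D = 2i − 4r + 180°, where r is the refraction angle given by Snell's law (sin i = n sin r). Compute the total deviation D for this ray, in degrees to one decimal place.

sin r = sin 61.5° / 1.333 = 0.8788/1.333 = 0.6593; r = 41.24°.
D = 2·61.5° − 4·41.24° + 180° = 123.00° − 164.98° + 180° = 138.02°.

138.0°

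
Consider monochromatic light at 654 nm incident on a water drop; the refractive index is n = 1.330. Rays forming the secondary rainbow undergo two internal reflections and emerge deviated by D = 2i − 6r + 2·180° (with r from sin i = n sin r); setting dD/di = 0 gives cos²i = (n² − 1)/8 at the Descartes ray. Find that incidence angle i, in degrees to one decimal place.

71.9°

cos²i = (1.330² − 1)/8 = (1.76890 − 1)/8 = 0.09611.
cos i = 0.31002, so i = 71.940°.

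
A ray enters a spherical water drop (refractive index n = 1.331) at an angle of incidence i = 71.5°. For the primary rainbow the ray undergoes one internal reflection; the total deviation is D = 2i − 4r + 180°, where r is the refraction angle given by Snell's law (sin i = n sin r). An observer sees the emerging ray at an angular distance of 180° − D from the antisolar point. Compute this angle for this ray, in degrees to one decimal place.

38.8°

sin r = sin 71.5° / 1.331 = 0.9483/1.331 = 0.7125; r = 45.44°.
D = 2·71.5° − 4·45.44° + 180° = 143.00° − 181.75° + 180° = 141.25°.
Angle from antisolar point = 180° − D = 38.75°.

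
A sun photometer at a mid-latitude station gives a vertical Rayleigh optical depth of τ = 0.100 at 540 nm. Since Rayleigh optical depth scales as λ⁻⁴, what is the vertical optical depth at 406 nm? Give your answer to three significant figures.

τ(406 nm) = τ(540 nm) × (540/406)⁴ = 0.100 × (1.3300)⁴ = 0.100 × 3.1295 = 0.3129.

0.313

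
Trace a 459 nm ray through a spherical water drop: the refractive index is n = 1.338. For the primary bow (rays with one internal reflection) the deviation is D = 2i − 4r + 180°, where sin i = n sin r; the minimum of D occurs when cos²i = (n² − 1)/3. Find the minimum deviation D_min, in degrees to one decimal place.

cos²i = (1.79024 − 1)/3 = 0.26341; i = arccos(0.51324) = 59.120°.
sin r = sin 59.120°/1.338 = 0.64144; r = 39.899°.
D_min = 2·59.120° − 4·39.899° + 180° = 138.643°.

138.6°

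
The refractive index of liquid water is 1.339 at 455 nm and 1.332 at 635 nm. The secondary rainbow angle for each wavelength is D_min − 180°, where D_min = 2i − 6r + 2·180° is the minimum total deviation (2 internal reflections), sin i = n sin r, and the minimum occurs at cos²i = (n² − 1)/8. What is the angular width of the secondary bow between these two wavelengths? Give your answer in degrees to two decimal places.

At 455 nm (n = 1.339): cos²i = 0.09912 → i = 71.650°, r = 45.141°, D_min = 232.451°, rainbow angle = 52.451°.
At 635 nm (n = 1.332): cos²i = 0.09678 → i = 71.875°, r = 45.520°, D_min = 230.628°, rainbow angle = 50.628°.
Angular width = |52.451° − 50.628°| = 1.823°.

1.82°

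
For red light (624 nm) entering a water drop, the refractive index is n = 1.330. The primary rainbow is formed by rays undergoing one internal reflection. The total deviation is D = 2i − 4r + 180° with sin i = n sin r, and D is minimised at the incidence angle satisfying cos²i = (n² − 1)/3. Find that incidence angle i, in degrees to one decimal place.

cos²i = (1.330² − 1)/3 = (1.76890 − 1)/3 = 0.25630.
cos i = 0.50626, so i = 59.585°.

59.6°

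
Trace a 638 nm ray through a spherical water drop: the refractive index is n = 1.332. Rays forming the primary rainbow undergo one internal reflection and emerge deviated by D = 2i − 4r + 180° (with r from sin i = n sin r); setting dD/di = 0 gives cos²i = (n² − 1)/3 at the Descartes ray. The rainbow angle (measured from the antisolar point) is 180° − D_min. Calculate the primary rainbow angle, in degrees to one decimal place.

42.2°

cos²i = (1.77422 − 1)/3 = 0.25807; i = arccos(0.50801) = 59.469°.
sin r = sin 59.469°/1.332 = 0.64666; r = 40.290°.
D_min = 2·59.469° − 4·40.290° + 180° = 137.776°.
Rainbow angle = 180° − D_min = 42.224°.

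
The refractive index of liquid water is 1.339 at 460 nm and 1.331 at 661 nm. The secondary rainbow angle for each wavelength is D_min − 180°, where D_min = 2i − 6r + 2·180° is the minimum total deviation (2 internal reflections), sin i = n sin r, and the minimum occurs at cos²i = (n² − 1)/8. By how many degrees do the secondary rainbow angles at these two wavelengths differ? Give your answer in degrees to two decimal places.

2.09°

At 460 nm (n = 1.339): cos²i = 0.09912 → i = 71.650°, r = 45.141°, D_min = 232.451°, rainbow angle = 52.451°.
At 661 nm (n = 1.331): cos²i = 0.09645 → i = 71.907°, r = 45.575°, D_min = 230.365°, rainbow angle = 50.365°.
Angular width = |52.451° − 50.365°| = 2.086°.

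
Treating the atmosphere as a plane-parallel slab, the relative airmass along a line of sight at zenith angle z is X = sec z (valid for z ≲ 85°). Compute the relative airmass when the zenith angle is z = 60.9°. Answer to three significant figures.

2.06

X = sec z = 1/cos 60.9° = 1/0.4863 = 2.0562.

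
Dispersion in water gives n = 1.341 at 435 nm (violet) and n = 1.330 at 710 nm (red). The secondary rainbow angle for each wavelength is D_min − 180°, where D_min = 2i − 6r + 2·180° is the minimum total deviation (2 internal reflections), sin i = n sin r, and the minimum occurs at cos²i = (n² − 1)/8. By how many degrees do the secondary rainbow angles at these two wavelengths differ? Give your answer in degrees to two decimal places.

At 435 nm (n = 1.341): cos²i = 0.09979 → i = 71.586°, r = 45.034°, D_min = 232.966°, rainbow angle = 52.966°.
At 710 nm (n = 1.330): cos²i = 0.09611 → i = 71.940°, r = 45.630°, D_min = 230.101°, rainbow angle = 50.101°.
Angular width = |52.966° − 50.101°| = 2.865°.

2.86°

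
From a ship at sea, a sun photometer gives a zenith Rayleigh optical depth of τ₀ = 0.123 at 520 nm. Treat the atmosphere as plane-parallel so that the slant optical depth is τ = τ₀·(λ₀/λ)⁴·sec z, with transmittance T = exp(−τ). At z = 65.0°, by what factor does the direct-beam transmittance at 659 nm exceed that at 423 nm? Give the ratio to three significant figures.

Airmass: sec 65.0° = 2.3662.
τ(659 nm) = 0.123 × (520/659)⁴ × 2.3662 = 0.123 × 0.3877 × 2.3662 = 0.1128.
τ(423 nm) = 0.123 × (520/423)⁴ × 2.3662 = 0.123 × 2.2838 × 2.3662 = 0.6647.
T(659)/T(423) = exp(τ_B − τ_A) = exp(0.5518) = 1.7365.

1.74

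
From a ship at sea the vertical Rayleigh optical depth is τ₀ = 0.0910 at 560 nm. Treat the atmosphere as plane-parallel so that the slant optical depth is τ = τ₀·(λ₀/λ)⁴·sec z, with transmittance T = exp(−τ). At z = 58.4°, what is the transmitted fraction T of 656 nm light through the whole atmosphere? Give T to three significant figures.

sec 58.4° = 1.9084.
τ = 0.0910 × (560/656)⁴ × 1.9084 = 0.0910 × 0.5311 × 1.9084 = 0.0922.
T = exp(−0.0922) = 0.9119.

0.912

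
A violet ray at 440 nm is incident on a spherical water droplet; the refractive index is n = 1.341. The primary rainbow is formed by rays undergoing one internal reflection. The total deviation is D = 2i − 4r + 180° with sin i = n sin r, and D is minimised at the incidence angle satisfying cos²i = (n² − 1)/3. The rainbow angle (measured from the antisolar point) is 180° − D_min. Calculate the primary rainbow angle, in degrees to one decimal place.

cos²i = (1.79828 − 1)/3 = 0.26609; i = arccos(0.51584) = 58.946°.
sin r = sin 58.946°/1.341 = 0.63884; r = 39.705°.
D_min = 2·58.946° − 4·39.705° + 180° = 139.071°.
Rainbow angle = 180° − D_min = 40.929°.

40.9°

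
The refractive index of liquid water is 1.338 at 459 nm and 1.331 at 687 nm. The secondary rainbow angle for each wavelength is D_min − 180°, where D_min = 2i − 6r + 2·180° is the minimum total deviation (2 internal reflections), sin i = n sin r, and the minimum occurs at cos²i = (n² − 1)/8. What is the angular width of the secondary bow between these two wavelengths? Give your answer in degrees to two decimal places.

At 459 nm (n = 1.338): cos²i = 0.09878 → i = 71.682°, r = 45.195°, D_min = 232.193°, rainbow angle = 52.193°.
At 687 nm (n = 1.331): cos²i = 0.09645 → i = 71.907°, r = 45.575°, D_min = 230.365°, rainbow angle = 50.365°.
Angular width = |52.193° − 50.365°| = 1.828°.

1.83°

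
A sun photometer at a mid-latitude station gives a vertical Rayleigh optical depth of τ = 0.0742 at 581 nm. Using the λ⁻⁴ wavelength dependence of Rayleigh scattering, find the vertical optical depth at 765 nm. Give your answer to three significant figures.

0.0247

τ(765 nm) = τ(581 nm) × (581/765)⁴ = 0.0742 × (0.7595)⁴ = 0.0742 × 0.3327 = 0.0247.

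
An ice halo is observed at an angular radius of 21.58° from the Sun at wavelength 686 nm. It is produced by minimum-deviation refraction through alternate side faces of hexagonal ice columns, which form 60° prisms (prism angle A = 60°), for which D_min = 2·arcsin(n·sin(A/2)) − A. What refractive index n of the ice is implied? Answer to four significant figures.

1.307

Rearranging: n = sin((D_min + A)/2) / sin(A/2).
(D_min + A)/2 = (21.58° + 60°)/2 = 40.790°.
n = sin 40.790° / sin 30° = 0.6533 / 0.5000 = 1.3066.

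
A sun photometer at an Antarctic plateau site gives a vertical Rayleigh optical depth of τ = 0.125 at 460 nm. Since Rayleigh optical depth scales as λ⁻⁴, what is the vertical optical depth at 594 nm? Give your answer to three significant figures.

0.0450

τ(594 nm) = τ(460 nm) × (460/594)⁴ = 0.125 × (0.7744)⁴ = 0.125 × 0.3597 = 0.0450.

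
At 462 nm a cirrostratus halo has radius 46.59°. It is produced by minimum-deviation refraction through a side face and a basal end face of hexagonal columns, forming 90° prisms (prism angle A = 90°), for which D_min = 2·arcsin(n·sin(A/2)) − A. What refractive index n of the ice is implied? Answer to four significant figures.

Rearranging: n = sin((D_min + A)/2) / sin(A/2).
(D_min + A)/2 = (46.59° + 90°)/2 = 68.295°.
n = sin 68.295° / sin 45° = 0.9291 / 0.7071 = 1.3139.

1.314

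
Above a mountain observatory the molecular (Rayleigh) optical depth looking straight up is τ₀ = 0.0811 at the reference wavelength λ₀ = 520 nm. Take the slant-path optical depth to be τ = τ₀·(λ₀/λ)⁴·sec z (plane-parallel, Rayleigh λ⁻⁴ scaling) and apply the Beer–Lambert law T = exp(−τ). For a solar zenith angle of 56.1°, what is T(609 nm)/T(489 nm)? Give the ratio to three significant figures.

Airmass: sec 56.1° = 1.7929.
τ(609 nm) = 0.0811 × (520/609)⁴ × 1.7929 = 0.0811 × 0.5316 × 1.7929 = 0.0773.
τ(489 nm) = 0.0811 × (520/489)⁴ × 1.7929 = 0.0811 × 1.2787 × 1.7929 = 0.1859.
T(609)/T(489) = exp(τ_B − τ_A) = exp(0.1086) = 1.1148.

1.11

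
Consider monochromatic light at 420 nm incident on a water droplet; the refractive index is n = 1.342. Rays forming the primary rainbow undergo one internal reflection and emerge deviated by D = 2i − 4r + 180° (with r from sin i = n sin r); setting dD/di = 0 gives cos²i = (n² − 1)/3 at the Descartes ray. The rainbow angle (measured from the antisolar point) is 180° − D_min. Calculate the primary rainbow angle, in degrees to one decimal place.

40.8°

cos²i = (1.80096 − 1)/3 = 0.26699; i = arccos(0.51671) = 58.888°.
sin r = sin 58.888°/1.342 = 0.63797; r = 39.641°.
D_min = 2·58.888° − 4·39.641° + 180° = 139.213°.
Rainbow angle = 180° − D_min = 40.787°.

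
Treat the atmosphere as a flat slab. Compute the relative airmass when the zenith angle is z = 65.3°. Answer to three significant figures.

X = sec z = 1/cos 65.3° = 1/0.4179 = 2.3931.

2.39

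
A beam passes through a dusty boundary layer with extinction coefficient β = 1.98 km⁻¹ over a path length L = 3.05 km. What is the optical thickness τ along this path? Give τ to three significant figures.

6.04

τ = β·L = 1.98 × 3.05 = 6.0390.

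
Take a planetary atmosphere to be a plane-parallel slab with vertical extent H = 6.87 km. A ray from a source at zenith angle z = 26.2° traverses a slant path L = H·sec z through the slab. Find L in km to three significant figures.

sec z = 1/cos 26.2° = 1.1145.
L = 6.87 × 1.1145 = 7.657 km.

7.66 km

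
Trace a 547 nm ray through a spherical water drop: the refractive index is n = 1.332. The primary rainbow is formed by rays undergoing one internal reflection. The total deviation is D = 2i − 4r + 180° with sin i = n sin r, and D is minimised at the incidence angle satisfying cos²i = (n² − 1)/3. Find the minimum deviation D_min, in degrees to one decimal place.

137.8°

cos²i = (1.77422 − 1)/3 = 0.25807; i = arccos(0.50801) = 59.469°.
sin r = sin 59.469°/1.332 = 0.64666; r = 40.290°.
D_min = 2·59.469° − 4·40.290° + 180° = 137.776°.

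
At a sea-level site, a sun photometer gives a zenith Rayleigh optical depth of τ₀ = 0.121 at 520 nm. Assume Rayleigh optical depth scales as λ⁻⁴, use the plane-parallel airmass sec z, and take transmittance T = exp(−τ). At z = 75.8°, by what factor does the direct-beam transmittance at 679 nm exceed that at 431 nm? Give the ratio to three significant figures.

Airmass: sec 75.8° = 4.0765.
τ(679 nm) = 0.121 × (520/679)⁴ × 4.0765 = 0.121 × 0.3440 × 4.0765 = 0.1697.
τ(431 nm) = 0.121 × (520/431)⁴ × 4.0765 = 0.121 × 2.1189 × 4.0765 = 1.0452.
T(679)/T(431) = exp(τ_B − τ_A) = exp(0.8755) = 2.4000.

2.40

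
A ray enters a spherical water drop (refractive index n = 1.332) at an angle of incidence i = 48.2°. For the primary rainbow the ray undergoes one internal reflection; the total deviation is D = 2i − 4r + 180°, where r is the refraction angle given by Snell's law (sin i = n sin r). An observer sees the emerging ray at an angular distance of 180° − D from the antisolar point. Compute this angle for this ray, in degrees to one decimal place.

39.7°

sin r = sin 48.2° / 1.332 = 0.7455/1.332 = 0.5597; r = 34.03°.
D = 2·48.2° − 4·34.03° + 180° = 96.40° − 136.13° + 180° = 140.27°.
Angle from antisolar point = 180° − D = 39.73°.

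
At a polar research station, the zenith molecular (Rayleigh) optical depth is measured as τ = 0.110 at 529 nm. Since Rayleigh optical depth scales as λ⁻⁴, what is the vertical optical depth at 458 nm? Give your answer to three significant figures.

τ(458 nm) = τ(529 nm) × (529/458)⁴ = 0.110 × (1.1550)⁴ = 0.110 × 1.7798 = 0.1958.

0.196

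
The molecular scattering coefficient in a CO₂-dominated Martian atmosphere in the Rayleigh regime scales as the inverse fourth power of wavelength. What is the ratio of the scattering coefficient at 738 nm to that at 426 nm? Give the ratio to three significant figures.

0.111

Rayleigh scattering ∝ λ⁻⁴, so the ratio of coefficients is the inverse fourth power of the wavelength ratio.
σ(738)/σ(426) = (426/738)⁴ = (0.5772)⁴ = 0.111.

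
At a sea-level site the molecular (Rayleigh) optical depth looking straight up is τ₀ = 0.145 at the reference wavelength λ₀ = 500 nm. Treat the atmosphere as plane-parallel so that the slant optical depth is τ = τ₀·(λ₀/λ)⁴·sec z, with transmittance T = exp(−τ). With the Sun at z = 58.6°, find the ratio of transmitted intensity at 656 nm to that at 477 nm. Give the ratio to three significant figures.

1.27

Airmass: sec 58.6° = 1.9194.
τ(656 nm) = 0.145 × (500/656)⁴ × 1.9194 = 0.145 × 0.3375 × 1.9194 = 0.0939.
τ(477 nm) = 0.145 × (500/477)⁴ × 1.9194 = 0.145 × 1.2073 × 1.9194 = 0.3360.
T(656)/T(477) = exp(τ_B − τ_A) = exp(0.2421) = 1.2739.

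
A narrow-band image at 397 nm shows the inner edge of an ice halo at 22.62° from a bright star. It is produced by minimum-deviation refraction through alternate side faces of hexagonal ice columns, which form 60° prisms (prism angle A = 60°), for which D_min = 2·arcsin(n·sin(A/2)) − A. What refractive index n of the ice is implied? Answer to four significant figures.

1.320

Rearranging: n = sin((D_min + A)/2) / sin(A/2).
(D_min + A)/2 = (22.62° + 60°)/2 = 41.310°.
n = sin 41.310° / sin 30° = 0.6601 / 0.5000 = 1.3203.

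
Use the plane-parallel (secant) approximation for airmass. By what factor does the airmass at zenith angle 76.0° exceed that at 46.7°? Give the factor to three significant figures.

2.83

X(76.0°)/X(46.7°) = sec 76.0° / sec 46.7° = cos 46.7° / cos 76.0° = 0.6858/0.2419 = 2.8349.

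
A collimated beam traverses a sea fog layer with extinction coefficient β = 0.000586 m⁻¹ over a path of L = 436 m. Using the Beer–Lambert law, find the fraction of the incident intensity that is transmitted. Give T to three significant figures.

0.775

τ = β·L = 0.000586 × 436 = 0.2555.
T = exp(−0.2555) = 0.7745.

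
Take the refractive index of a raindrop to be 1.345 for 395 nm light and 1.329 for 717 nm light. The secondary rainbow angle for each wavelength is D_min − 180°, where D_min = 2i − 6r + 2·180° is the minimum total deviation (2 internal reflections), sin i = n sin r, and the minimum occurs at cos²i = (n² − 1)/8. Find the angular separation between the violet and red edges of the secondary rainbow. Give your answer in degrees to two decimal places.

4.15°

At 395 nm (n = 1.345): cos²i = 0.10113 → i = 71.458°, r = 44.821°, D_min = 233.987°, rainbow angle = 53.987°.
At 717 nm (n = 1.329): cos²i = 0.09578 → i = 71.972°, r = 45.685°, D_min = 229.837°, rainbow angle = 49.837°.
Angular width = |53.987° − 49.837°| = 4.150°.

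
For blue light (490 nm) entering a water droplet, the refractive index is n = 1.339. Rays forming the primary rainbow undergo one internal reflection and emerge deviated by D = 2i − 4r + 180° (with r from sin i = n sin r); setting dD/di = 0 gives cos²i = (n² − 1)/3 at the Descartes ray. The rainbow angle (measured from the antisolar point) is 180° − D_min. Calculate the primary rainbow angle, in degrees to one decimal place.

41.2°

cos²i = (1.79292 − 1)/3 = 0.26431; i = arccos(0.51411) = 59.062°.
sin r = sin 59.062°/1.339 = 0.64057; r = 39.834°.
D_min = 2·59.062° − 4·39.834° + 180° = 138.786°.
Rainbow angle = 180° − D_min = 41.214°.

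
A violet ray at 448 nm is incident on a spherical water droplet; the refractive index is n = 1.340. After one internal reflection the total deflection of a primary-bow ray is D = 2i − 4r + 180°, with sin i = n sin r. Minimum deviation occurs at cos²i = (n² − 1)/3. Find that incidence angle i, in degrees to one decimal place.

59.0°

cos²i = (1.340² − 1)/3 = (1.79560 − 1)/3 = 0.26520.
cos i = 0.51498, so i = 59.004°.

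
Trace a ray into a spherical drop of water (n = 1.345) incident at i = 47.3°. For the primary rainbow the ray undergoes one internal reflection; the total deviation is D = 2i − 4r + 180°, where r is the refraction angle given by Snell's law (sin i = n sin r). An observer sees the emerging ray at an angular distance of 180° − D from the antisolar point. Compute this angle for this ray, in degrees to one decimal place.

37.9°

sin r = sin 47.3° / 1.345 = 0.7349/1.345 = 0.5464; r = 33.12°.
D = 2·47.3° − 4·33.12° + 180° = 94.60° − 132.48° + 180° = 142.12°.
Angle from antisolar point = 180° − D = 37.88°.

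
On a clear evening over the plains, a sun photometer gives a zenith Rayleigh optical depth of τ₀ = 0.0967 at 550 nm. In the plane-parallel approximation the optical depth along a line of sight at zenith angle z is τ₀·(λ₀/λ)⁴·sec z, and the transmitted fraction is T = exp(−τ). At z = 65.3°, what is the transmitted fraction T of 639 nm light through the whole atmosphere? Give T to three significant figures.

sec 65.3° = 2.3931.
τ = 0.0967 × (550/639)⁴ × 2.3931 = 0.0967 × 0.5488 × 2.3931 = 0.1270.
T = exp(−0.1270) = 0.8807.

0.881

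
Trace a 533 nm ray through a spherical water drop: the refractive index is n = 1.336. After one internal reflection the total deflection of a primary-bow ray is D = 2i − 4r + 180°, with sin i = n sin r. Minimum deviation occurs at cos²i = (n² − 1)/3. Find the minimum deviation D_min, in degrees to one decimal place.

138.4°

cos²i = (1.78490 − 1)/3 = 0.26163; i = arccos(0.51150) = 59.236°.
sin r = sin 59.236°/1.336 = 0.64318; r = 40.029°.
D_min = 2·59.236° − 4·40.029° + 180° = 138.356°.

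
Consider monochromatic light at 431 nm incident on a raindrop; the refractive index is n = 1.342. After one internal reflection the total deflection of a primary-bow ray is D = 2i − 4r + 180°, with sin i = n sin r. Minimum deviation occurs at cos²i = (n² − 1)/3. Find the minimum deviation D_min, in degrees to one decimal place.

139.2°

cos²i = (1.80096 − 1)/3 = 0.26699; i = arccos(0.51671) = 58.888°.
sin r = sin 58.888°/1.342 = 0.63797; r = 39.641°.
D_min = 2·58.888° − 4·39.641° + 180° = 139.213°.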